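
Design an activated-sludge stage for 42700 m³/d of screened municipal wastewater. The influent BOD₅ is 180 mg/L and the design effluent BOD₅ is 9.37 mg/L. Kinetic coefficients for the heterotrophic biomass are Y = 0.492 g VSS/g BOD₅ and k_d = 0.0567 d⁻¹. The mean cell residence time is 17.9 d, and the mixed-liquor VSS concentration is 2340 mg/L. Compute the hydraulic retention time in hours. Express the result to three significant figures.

τ ≈ 7.65 h

From the SRT design equation V = Y Q (S₀−S) θ_c / [X (1 + k_d θ_c)] = 0.492 × 42700 × (180 − 9.37) × 17.9 / [2340 × (1 + 0.0567 × 17.9)] = 6.42×10^7 / 4715 = 13609 m³.
HRT = V/Q = 13609 m³ / 42700 m³·d⁻¹ = 0.3187 d × 24 = 7.649 h.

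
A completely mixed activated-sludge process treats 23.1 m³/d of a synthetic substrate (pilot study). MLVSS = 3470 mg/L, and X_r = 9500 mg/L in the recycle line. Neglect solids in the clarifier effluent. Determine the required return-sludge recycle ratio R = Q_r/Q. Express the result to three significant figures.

R ≈ 0.575

Mass balance around the secondary clarifier (neglecting effluent solids): R = X / (X_r − X) = 3470 / (9500 − 3470) = 0.5755.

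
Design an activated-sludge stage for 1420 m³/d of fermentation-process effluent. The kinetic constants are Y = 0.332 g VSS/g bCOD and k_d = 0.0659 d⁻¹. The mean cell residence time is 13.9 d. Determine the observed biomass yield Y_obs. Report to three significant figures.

Y_obs = Y / (1 + k_d θ_c) = 0.332 / (1 + 0.0659 × 13.9) = 0.332 / 1.916 = 0.1733.

Y_obs ≈ 0.173 g VSS/g bCOD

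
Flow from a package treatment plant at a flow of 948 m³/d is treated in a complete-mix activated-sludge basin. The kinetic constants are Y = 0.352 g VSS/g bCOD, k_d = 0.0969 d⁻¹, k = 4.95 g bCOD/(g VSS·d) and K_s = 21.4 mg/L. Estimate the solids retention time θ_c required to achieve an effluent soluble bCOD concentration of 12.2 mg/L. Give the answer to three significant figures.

Specific growth rate at S = 12.2 mg/L: μ = YkS/(K_s+S) = 0.352·4.95·12.2/(21.4+12.2) = 0.6327 d⁻¹.
θ_c = 1/(μ − k_d) = 1/(0.6327 − 0.0969) = 1/0.5358 = 1.867 d.

θ_c ≈ 1.87 d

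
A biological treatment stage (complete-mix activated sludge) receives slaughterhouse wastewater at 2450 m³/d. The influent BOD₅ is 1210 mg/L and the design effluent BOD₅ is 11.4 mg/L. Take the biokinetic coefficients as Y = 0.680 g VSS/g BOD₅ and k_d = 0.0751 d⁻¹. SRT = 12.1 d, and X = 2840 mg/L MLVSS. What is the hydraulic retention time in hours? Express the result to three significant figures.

τ ≈ 43.7 h

Steady-state biomass mass balance: V·X·(1 + k_d·θ_c) = Y·Q·(S₀ − S)·θ_c, so V = 0.680 × 2450 × (1210 − 11.4) × 12.1 / [2840 × (1 + 0.0751 × 12.1)] = 2.42×10^7 / 5421 = 4457 m³.
τ = V/Q = 4457/2450 = 1.819 d, or 43.66 h.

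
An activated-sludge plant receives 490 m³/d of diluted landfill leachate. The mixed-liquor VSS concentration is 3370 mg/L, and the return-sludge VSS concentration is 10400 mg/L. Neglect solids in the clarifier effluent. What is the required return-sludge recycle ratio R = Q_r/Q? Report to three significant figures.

R = Q_r/Q = X/(X_r − X) = 3370 / (10400 − 3370) = 0.4794.

R ≈ 0.479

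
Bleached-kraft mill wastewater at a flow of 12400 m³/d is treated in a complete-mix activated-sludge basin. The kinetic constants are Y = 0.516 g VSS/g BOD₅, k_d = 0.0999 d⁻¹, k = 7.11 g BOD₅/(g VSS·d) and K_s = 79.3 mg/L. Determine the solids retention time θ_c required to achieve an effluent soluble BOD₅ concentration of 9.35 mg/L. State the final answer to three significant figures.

From 1/θ_c = Y·k·S/(K_s + S) − k_d: Y·k·S/(K_s+S) = 0.516 × 7.11 × 9.35 / (79.3 + 9.35) = 0.3869 d⁻¹.
Then 1/θ_c = μ − k_d = 0.3869 − 0.0999 = 0.2870 d⁻¹, giving θ_c = 3.484 d.

θ_c ≈ 3.48 d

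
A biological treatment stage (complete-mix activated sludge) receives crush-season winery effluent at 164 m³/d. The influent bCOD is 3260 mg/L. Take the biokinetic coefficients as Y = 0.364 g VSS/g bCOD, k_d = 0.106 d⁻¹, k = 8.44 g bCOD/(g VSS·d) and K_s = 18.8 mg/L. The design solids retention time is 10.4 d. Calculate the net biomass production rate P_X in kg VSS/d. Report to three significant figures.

From the Monod/SRT balance for a CMAS, S = K_s·(1+k_d θ_c)/[θ_c·(Y k − k_d) − 1] = 18.8 × (1 + 0.106 × 10.4) / [10.4 × (0.364 × 8.44 − 0.106) − 1] = 39.53 / 29.85 = 1.324 mg/L.
The observed yield is Y_obs = Y/(1 + k_d·θ_c) = 0.364 / (1 + 0.106 × 10.4) = 0.364 / 2.102 = 0.1731 g VSS per g bCOD removed.
Mass of bCOD removed per day: Q(S₀ − S) = 164 × 3259 g/m³ = 534.4 kg/d.
Net biomass production P_X = Y_obs × Q·(S₀ − S) = 0.1731 × 534.4 = 92.53 kg VSS/d.

P_X ≈ 92.5 kg VSS/d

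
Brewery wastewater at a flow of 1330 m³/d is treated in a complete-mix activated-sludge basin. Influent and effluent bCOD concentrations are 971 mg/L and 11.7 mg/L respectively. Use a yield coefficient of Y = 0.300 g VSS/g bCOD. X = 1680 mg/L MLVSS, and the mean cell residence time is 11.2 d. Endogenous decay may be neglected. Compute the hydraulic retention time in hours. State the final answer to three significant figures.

Biomass mass balance (decay neglected): V·X = Y·Q·(S₀ − S)·θ_c, so V = 0.300 × 1330 × (971 − 11.7) × 11.2 / 1680 = 2552 m³.
HRT = V/Q = 2552 m³ / 1330 m³·d⁻¹ = 1.919 d × 24 = 46.05 h.

τ ≈ 46.0 h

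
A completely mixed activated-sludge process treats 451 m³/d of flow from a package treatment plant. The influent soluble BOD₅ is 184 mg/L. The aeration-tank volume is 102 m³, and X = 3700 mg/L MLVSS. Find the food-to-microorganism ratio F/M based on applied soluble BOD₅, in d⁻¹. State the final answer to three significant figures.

Food-to-microorganism ratio F/M = Q S₀ / (V X) = 451 × 184 / (102.0 × 3700) = 0.2199 d⁻¹.

F/M ≈ 0.220 d⁻¹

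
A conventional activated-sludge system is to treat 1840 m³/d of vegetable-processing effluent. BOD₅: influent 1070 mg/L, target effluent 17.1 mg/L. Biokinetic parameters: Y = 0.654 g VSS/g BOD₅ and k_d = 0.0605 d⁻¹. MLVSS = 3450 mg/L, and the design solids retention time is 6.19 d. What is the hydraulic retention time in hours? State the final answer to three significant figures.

Steady-state biomass mass balance: V·X·(1 + k_d·θ_c) = Y·Q·(S₀ − S)·θ_c, so V = 0.654 × 1840 × (1070 − 17.1) × 6.19 / [3450 × (1 + 0.0605 × 6.19)] = 7.84×10^6 / 4742 = 1654 m³.
HRT = V/Q = 1654 m³ / 1840 m³·d⁻¹ = 0.8989 d × 24 = 21.57 h.

τ ≈ 21.6 h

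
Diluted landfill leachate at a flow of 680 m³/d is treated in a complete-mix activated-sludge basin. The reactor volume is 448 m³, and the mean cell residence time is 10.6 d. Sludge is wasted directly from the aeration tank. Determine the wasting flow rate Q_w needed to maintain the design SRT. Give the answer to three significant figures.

For wasting at MLVSS concentration, Q_w = V/θ_c = 448.0/10.6 = 42.26 m³/d.

Q_w ≈ 42.3 m³/d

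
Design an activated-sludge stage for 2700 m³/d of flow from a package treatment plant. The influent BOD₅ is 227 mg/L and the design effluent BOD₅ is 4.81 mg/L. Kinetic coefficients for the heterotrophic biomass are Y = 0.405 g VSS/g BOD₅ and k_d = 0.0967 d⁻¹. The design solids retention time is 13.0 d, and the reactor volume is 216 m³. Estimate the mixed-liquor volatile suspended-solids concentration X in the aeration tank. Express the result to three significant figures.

X ≈ 6480 mg/L

Solving the biomass balance for X: X = Y Q (S₀−S) θ_c / [V (1+k_d θ_c)] = 0.405 × 2700 × (227 − 4.81) × 13.0 / [216 × (1 + 0.0967 × 13.0)] = 6479 mg/L.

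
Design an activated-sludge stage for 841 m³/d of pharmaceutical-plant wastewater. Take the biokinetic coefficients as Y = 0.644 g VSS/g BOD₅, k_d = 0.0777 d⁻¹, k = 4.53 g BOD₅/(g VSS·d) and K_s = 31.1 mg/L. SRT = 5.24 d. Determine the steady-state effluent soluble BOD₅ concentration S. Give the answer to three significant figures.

S ≈ 3.15 mg/L

From the Monod/SRT balance for a CMAS, S = K_s·(1+k_d θ_c)/[θ_c·(Y k − k_d) − 1] = 31.1 × (1 + 0.0777 × 5.24) / [5.24 × (0.644 × 4.53 − 0.0777) − 1] = 43.76 / 13.88 = 3.153 mg/L.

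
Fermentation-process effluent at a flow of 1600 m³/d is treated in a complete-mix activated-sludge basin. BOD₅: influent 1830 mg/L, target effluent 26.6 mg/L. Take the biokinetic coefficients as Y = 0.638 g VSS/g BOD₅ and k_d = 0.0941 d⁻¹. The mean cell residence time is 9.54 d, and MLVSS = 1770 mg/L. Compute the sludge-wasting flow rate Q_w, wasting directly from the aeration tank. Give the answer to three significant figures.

Steady-state biomass mass balance: V·X·(1 + k_d·θ_c) = Y·Q·(S₀ − S)·θ_c, so V = 0.638 × 1600 × (1830 − 26.6) × 9.54 / [1770 × (1 + 0.0941 × 9.54)] = 1.76×10^7 / 3359 = 5228 m³.
With mixed-liquor wasting, θ_c = V/Q_w, so Q_w = V/θ_c = 5228/9.54 = 548.1 m³/d.

Q_w ≈ 548 m³/d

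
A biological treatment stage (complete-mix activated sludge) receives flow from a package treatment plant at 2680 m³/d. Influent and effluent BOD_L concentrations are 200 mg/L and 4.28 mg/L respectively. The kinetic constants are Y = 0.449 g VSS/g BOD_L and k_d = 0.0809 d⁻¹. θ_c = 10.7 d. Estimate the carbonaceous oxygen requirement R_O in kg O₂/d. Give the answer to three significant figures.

Observed yield with endogenous decay: Y_obs = Y / (1 + k_d·θ_c) = 0.449 / (1 + 0.0809 × 10.7) = 0.449 / 1.866 = 0.2407 g VSS/g BOD_L.
Substrate removed = Q·(S₀ − S) = 2680 m³/d × (200 − 4.28) g/m³ = 5.25×10^5 g/d = 524.5 kg/d.
P_X = Y_obs·Q·(S₀ − S) = 0.2407 × 524.5 = 126.2 kg VSS/d.
Carbonaceous O₂ demand = substrate oxidised − cell-mass equivalent = 524.5 − 1.42 × 126.2 = 345.3 kg O₂/d.

R_O ≈ 345 kg O₂/d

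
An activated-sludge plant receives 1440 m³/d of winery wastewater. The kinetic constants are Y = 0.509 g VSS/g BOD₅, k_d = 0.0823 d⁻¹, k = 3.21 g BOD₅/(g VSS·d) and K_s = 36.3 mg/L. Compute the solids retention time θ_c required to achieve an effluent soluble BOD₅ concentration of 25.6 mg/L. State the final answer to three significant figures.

From 1/θ_c = Y·k·S/(K_s + S) − k_d: Y·k·S/(K_s+S) = 0.509 × 3.21 × 25.6 / (36.3 + 25.6) = 0.6757 d⁻¹.
1/θ_c = 0.6757 − 0.0823 = 0.5934 d⁻¹, so θ_c = 1.685 d.

θ_c ≈ 1.69 d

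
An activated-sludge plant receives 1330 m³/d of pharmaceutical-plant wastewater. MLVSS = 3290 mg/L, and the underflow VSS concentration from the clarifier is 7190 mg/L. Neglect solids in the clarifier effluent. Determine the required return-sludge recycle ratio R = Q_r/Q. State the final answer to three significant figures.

R ≈ 0.844

Solids balance on the clarifier gives (1+R)X = R·X_r, so R = X/(X_r − X) = 3290 / (7190 − 3290) = 0.8436.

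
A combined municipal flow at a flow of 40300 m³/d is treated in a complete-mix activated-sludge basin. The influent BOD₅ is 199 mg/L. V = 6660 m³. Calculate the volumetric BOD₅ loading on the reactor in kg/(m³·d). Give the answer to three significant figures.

L_v ≈ 1.20 kg BOD₅/(m³·d)

L_v = Q S₀ / V = 40300 × 199 × 10⁻³ / 6660 = 1.204 kg/(m³·d).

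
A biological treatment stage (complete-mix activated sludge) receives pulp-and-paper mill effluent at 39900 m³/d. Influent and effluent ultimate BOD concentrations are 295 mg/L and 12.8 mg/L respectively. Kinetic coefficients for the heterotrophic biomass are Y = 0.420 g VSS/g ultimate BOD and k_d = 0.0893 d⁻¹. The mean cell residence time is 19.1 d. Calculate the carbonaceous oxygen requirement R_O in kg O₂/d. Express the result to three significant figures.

Y_obs = Y / (1 + k_d θ_c) = 0.420 / (1 + 0.0893 × 19.1) = 0.420 / 2.706 = 0.1552.
ΔS = 295 − 12.8 = 282.2 mg/L, so the substrate removal rate is 39900 × 282.2/1000 = 11260 kg ultimate BOD/d.
Net sludge production P_X = 0.1552 × 11260 = 1748 kg VSS/d.
Carbonaceous O₂ demand = substrate oxidised − cell-mass equivalent = 11260 − 1.42 × 1748 = 8778 kg O₂/d.

R_O ≈ 8780 kg O₂/d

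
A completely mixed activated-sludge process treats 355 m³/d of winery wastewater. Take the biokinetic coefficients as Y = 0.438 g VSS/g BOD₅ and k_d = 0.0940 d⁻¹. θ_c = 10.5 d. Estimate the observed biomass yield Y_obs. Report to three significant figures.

Y_obs ≈ 0.220 g VSS/g BOD₅

Correct the yield for decay: Y_obs = Y/(1 + k_d θ_c) = 0.438 / (1 + 0.0940 × 10.5) = 0.438 / 1.987 = 0.2204.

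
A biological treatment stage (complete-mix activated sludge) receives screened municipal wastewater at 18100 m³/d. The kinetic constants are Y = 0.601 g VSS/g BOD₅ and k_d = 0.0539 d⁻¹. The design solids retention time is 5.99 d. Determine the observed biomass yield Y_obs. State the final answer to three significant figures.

Y_obs = Y / (1 + k_d θ_c) = 0.601 / (1 + 0.0539 × 5.99) = 0.601 / 1.323 = 0.4543.

Y_obs ≈ 0.454 g VSS/g BOD₅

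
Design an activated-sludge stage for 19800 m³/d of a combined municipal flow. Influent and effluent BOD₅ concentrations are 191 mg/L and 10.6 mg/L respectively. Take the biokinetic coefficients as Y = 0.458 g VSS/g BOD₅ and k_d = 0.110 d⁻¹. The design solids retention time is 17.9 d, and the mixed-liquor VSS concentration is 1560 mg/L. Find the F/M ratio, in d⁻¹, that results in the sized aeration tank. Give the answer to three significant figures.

F/M ≈ 0.383 d⁻¹

From the SRT design equation V = Y Q (S₀−S) θ_c / [X (1 + k_d θ_c)] = 0.458 × 19800 × (191 − 10.6) × 17.9 / [1560 × (1 + 0.110 × 17.9)] = 2.93×10^7 / 4632 = 6322 m³.
Food-to-microorganism ratio F/M = Q S₀ / (V X) = 19800 × 191 / (6322 × 1560) = 0.3834 d⁻¹.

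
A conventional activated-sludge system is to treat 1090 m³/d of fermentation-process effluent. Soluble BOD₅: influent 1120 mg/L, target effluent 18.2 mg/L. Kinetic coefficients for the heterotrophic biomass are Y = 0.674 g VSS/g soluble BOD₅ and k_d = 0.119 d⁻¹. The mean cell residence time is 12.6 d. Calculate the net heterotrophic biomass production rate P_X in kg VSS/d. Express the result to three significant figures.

Y_obs = Y / (1 + k_d θ_c) = 0.674 / (1 + 0.119 × 12.6) = 0.674 / 2.499 = 0.2697.
Q·(S₀ − S) = 1090 × (1120 − 18.2) × 10⁻³ = 1201 kg/d removed.
Net biomass production P_X = Y_obs × Q·(S₀ − S) = 0.2697 × 1201 = 323.9 kg VSS/d.

P_X ≈ 324 kg VSS/d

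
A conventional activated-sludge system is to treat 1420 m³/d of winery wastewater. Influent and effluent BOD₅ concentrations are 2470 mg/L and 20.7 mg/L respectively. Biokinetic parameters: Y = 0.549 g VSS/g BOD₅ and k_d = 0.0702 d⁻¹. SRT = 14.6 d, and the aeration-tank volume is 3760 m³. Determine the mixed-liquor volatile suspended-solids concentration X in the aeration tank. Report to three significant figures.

Solving the biomass balance for X: X = Y Q (S₀−S) θ_c / [V (1+k_d θ_c)] = 0.549 × 1420 × (2470 − 20.7) × 14.6 / [3760 × (1 + 0.0702 × 14.6)] = 3662 mg/L.

X ≈ 3660 mg/L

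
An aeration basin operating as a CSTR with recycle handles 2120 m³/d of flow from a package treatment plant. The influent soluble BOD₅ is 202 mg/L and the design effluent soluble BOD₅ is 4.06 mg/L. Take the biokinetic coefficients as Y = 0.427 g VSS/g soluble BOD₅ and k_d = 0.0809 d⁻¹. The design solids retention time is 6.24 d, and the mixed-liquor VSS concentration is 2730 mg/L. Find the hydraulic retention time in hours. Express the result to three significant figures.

From the SRT design equation V = Y Q (S₀−S) θ_c / [X (1 + k_d θ_c)] = 0.427 × 2120 × (202 − 4.06) × 6.24 / [2730 × (1 + 0.0809 × 6.24)] = 1.12×10^6 / 4108 = 272.2 m³.
Hydraulic retention time τ = V/Q = 272.2 / 2120 = 0.1284 d = 3.081 h.

τ ≈ 3.08 h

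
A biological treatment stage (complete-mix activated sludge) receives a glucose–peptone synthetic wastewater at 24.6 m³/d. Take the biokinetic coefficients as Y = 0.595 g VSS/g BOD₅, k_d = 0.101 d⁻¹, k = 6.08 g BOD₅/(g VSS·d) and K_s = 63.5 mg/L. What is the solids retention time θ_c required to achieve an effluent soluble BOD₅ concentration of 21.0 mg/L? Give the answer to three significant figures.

θ_c ≈ 1.25 d

At the target effluent, Y k S/(K_s+S) = 0.595×6.08×21.0/84.50 = 0.8990 d⁻¹.
1/θ_c = 0.8990 − 0.101 = 0.7980 d⁻¹, so θ_c = 1.253 d.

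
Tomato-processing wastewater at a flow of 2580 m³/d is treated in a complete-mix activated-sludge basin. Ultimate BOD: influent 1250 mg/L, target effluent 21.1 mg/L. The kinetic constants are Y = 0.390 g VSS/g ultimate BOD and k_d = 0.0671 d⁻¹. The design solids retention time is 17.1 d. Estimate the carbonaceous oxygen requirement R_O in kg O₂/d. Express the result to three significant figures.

Y_obs = Y / (1 + k_d θ_c) = 0.390 / (1 + 0.0671 × 17.1) = 0.390 / 2.147 = 0.1816.
Q·(S₀ − S) = 2580 × (1250 − 21.1) × 10⁻³ = 3171 kg/d removed.
Net sludge production P_X = 0.1816 × 3171 = 575.8 kg VSS/d.
R_O = Q·(S₀ − S) − 1.42·P_X = 3171 − 1.42 × 575.8 = 2353 kg O₂/d.

R_O ≈ 2350 kg O₂/d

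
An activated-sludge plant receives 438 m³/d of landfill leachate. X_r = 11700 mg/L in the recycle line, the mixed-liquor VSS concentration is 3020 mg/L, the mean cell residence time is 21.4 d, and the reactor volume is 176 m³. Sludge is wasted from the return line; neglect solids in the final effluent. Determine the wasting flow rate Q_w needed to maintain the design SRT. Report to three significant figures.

θ_c = V·X/(Q_w·X_r) when wasting from the recycle, so Q_w = V·X/(θ_c·X_r) = 176.0 × 3020 / (21.4 × 11700) = 2.123 m³/d.

Q_w ≈ 2.12 m³/d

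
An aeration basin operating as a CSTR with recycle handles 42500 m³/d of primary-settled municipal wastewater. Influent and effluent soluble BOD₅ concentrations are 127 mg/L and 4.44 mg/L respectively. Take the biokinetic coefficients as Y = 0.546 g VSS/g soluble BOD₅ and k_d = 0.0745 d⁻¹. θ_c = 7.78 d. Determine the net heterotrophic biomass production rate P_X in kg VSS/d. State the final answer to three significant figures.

P_X ≈ 1800 kg VSS/d

Y_obs = Y / (1 + k_d θ_c) = 0.546 / (1 + 0.0745 × 7.78) = 0.546 / 1.580 = 0.3457.
Substrate removed = Q·(S₀ − S) = 42500 m³/d × (127 − 4.44) g/m³ = 5.21×10^6 g/d = 5209 kg/d.
So the net sludge growth is P_X = 0.3457 × 5209 = 1800 kg VSS/d.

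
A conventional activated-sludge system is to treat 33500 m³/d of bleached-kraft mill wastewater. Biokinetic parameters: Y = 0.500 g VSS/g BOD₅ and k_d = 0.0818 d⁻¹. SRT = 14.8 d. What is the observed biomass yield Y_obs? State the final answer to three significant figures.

The observed yield is Y_obs = Y/(1 + k_d·θ_c) = 0.500 / (1 + 0.0818 × 14.8) = 0.500 / 2.211 = 0.2262 g VSS per g BOD₅ removed.

Y_obs ≈ 0.226 g VSS/g BOD₅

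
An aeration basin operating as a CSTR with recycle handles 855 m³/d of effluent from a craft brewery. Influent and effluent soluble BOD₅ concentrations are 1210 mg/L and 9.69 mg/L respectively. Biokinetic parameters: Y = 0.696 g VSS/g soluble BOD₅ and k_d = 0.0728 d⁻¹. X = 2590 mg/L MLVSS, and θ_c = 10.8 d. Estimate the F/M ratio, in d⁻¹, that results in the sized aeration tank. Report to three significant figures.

Rearranging the biomass balance for a CMAS with decay, V = Y·Q·ΔS·θ_c / [X·(1+k_d θ_c)] = 0.696 × 855 × (1210 − 9.69) × 10.8 / [2590 × (1 + 0.0728 × 10.8)] = 7.71×10^6 / 4626 = 1667 m³.
F/M = applied load / biomass = Q·S₀/(V·X) = 855 × 1210 / (1667 × 2590) = 0.2396 d⁻¹.

F/M ≈ 0.240 d⁻¹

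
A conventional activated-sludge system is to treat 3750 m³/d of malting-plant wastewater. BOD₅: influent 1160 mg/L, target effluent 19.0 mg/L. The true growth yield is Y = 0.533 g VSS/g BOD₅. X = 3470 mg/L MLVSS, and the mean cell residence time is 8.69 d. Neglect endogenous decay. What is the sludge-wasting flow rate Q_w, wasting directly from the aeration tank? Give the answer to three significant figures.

With k_d = 0 the design equation reduces to V = Y Q (S₀−S) θ_c / X = 0.533 × 3750 × (1160 − 19.0) × 8.69 / 3470 = 5711 m³.
For wasting at MLVSS concentration, Q_w = V/θ_c = 5711/8.69 = 657.2 m³/d.

Q_w ≈ 657 m³/d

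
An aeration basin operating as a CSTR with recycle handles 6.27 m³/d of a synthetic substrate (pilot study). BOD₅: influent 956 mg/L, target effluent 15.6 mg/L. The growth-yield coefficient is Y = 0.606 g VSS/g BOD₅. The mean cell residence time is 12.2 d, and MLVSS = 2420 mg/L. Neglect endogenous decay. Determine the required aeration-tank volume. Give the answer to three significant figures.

With k_d = 0 the design equation reduces to V = Y Q (S₀−S) θ_c / X = 0.606 × 6.27 × (956 − 15.6) × 12.2 / 2420 = 18.01 m³.

V ≈ 18.0 m³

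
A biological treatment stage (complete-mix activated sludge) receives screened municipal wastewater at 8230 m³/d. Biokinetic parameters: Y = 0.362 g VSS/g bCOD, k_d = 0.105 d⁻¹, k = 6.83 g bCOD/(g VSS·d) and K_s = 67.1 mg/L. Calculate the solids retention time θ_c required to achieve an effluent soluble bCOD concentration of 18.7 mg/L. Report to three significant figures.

θ_c ≈ 2.30 d

Specific growth rate at S = 18.7 mg/L: μ = YkS/(K_s+S) = 0.362·6.83·18.7/(67.1+18.7) = 0.5389 d⁻¹.
θ_c = 1/(μ − k_d) = 1/(0.5389 − 0.105) = 1/0.4339 = 2.305 d.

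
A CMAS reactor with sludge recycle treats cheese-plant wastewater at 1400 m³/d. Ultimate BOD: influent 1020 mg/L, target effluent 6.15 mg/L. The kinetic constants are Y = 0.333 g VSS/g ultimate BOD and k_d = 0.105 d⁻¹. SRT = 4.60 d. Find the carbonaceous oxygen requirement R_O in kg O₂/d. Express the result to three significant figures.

Y_obs = Y / (1 + k_d θ_c) = 0.333 / (1 + 0.105 × 4.60) = 0.333 / 1.483 = 0.2245.
Substrate removed = Q·(S₀ − S) = 1400 m³/d × (1020 − 6.15) g/m³ = 1.42×10^6 g/d = 1419 kg/d.
Biomass synthesised: P_X = Y_obs × 1419 = 318.7 kg VSS/d.
R_O = Q·(S₀ − S) − 1.42·P_X = 1419 − 1.42 × 318.7 = 966.8 kg O₂/d.

R_O ≈ 967 kg O₂/d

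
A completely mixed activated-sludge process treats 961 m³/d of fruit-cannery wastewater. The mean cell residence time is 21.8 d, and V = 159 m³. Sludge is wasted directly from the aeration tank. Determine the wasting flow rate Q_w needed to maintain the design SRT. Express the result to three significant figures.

With mixed-liquor wasting, θ_c = V/Q_w, so Q_w = V/θ_c = 159.0/21.8 = 7.294 m³/d.

Q_w ≈ 7.29 m³/d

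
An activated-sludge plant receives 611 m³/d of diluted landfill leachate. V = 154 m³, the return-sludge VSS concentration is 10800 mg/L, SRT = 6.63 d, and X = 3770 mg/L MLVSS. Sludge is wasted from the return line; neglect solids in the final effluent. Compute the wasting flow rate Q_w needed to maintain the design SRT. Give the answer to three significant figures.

Q_w = (V·X)/(θ_c X_r) = 154.0 × 3770 / (6.63 × 10800) = 8.108 m³/d.

Q_w ≈ 8.11 m³/d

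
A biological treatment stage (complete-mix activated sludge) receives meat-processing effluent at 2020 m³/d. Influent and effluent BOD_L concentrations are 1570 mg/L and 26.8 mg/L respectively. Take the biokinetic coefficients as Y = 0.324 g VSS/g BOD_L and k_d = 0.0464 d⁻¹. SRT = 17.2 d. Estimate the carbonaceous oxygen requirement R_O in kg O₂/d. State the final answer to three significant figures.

Correct the yield for decay: Y_obs = Y/(1 + k_d θ_c) = 0.324 / (1 + 0.0464 × 17.2) = 0.324 / 1.798 = 0.1802.
ΔS = 1570 − 26.8 = 1543 mg/L, so the substrate removal rate is 2020 × 1543/1000 = 3117 kg BOD_L/d.
Net sludge production P_X = 0.1802 × 3117 = 561.7 kg VSS/d.
R_O = Q·ΔS − 1.42 P_X = 3117 − 797.6 = 2320 kg O₂/d.

R_O ≈ 2320 kg O₂/d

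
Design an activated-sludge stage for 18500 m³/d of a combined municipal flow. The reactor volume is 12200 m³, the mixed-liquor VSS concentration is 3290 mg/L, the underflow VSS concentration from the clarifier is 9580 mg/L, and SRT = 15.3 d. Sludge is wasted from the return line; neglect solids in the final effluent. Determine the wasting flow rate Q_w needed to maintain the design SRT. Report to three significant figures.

Q_w ≈ 274 m³/d

Q_w = (V·X)/(θ_c X_r) = 12200 × 3290 / (15.3 × 9580) = 273.8 m³/d.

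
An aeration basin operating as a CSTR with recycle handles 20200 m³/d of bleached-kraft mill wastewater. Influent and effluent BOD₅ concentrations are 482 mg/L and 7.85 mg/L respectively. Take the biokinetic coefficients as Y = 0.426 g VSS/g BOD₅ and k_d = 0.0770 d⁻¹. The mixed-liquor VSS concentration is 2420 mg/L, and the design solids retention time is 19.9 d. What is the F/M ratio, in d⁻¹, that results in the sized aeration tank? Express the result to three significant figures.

Steady-state biomass mass balance: V·X·(1 + k_d·θ_c) = Y·Q·(S₀ − S)·θ_c, so V = 0.426 × 20200 × (482 − 7.85) × 19.9 / [2420 × (1 + 0.0770 × 19.9)] = 8.12×10^7 / 6128 = 13249 m³.
F/M = applied load / biomass = Q·S₀/(V·X) = 20200 × 482 / (13249 × 2420) = 0.3037 d⁻¹.

F/M ≈ 0.304 d⁻¹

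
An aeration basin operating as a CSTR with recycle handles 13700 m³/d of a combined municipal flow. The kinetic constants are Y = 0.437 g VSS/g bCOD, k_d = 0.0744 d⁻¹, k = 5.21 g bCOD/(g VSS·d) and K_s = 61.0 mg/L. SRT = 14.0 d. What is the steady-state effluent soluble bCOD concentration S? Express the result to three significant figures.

For a completely mixed reactor with recycle the Lawrence–McCarty relation gives S = K_s·(1 + k_d·θ_c) / [θ_c·(Y·k − k_d) − 1] = 61.0 × (1 + 0.0744 × 14.0) / [14.0 × (0.437 × 5.21 − 0.0744) − 1] = 124.5 / 29.83 = 4.174 mg/L.

S ≈ 4.17 mg/L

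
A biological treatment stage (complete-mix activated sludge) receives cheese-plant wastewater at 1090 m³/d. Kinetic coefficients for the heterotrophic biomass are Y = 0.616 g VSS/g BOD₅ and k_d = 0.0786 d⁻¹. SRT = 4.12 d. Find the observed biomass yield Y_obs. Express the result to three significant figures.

Y_obs ≈ 0.465 g VSS/g BOD₅

Y_obs = Y / (1 + k_d θ_c) = 0.616 / (1 + 0.0786 × 4.12) = 0.616 / 1.324 = 0.4653.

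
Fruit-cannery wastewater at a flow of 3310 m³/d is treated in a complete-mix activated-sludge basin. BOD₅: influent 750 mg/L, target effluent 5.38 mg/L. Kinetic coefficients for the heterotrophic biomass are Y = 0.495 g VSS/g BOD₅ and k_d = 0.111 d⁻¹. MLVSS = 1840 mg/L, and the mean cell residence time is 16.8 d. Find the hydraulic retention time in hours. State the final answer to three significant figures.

τ ≈ 28.2 h

Rearranging the biomass balance for a CMAS with decay, V = Y·Q·ΔS·θ_c / [X·(1+k_d θ_c)] = 0.495 × 3310 × (750 − 5.38) × 16.8 / [1840 × (1 + 0.111 × 16.8)] = 2.05×10^7 / 5271 = 3888 m³.
τ = V/Q = 3888/3310 = 1.175 d, or 28.19 h.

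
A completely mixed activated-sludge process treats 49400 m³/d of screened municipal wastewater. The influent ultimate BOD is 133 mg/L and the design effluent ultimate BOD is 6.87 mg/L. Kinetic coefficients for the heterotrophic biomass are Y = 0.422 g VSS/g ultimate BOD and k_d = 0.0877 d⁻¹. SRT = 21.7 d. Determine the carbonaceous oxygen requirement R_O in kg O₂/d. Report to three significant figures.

R_O ≈ 4940 kg O₂/d

Y_obs = Y / (1 + k_d θ_c) = 0.422 / (1 + 0.0877 × 21.7) = 0.422 / 2.903 = 0.1454.
Q·(S₀ − S) = 49400 × (133 − 6.87) × 10⁻³ = 6231 kg/d removed.
P_X = Y_obs·Q·(S₀ − S) = 0.1454 × 6231 = 905.7 kg VSS/d.
R_O = Q·(S₀ − S) − 1.42·P_X = 6231 − 1.42 × 905.7 = 4945 kg O₂/d.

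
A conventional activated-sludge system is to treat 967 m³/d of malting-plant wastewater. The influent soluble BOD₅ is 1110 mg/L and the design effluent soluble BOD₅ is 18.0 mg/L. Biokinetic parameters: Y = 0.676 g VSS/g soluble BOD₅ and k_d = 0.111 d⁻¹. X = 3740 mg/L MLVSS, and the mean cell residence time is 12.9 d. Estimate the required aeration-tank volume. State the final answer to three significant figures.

V ≈ 1010 m³

From the SRT design equation V = Y Q (S₀−S) θ_c / [X (1 + k_d θ_c)] = 0.676 × 967 × (1110 − 18.0) × 12.9 / [3740 × (1 + 0.111 × 12.9)] = 9.21×10^6 / 9095 = 1012 m³.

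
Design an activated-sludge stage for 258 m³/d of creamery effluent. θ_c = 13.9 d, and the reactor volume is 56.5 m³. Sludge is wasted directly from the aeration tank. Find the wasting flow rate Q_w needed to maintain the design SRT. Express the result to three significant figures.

Q_w ≈ 4.06 m³/d

For wasting at MLVSS concentration, Q_w = V/θ_c = 56.50/13.9 = 4.065 m³/d.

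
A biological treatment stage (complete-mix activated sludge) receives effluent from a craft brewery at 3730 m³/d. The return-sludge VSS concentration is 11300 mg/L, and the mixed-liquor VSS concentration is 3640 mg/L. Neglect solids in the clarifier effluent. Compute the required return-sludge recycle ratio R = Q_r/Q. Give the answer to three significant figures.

Mass balance around the secondary clarifier (neglecting effluent solids): R = X / (X_r − X) = 3640 / (11300 − 3640) = 0.4752.

R ≈ 0.475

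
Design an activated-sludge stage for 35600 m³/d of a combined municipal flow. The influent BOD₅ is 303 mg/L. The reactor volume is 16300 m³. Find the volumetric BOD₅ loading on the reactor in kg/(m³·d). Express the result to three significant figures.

L_v ≈ 0.662 kg BOD₅/(m³·d)

Volumetric loading L_v = Q·S₀ / V = 35600 × 303 g/m³ / 16300 m³ = 661.8 g/(m³·d) = 0.6618 kg BOD₅/(m³·d).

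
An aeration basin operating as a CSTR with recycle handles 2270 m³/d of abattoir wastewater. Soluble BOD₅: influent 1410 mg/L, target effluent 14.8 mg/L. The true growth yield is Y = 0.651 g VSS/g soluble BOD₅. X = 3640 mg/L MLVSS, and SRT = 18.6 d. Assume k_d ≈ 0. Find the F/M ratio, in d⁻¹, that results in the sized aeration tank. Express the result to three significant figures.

V·X = Y·Q·ΔS·θ_c gives V = 0.651 × 2270 × (1410 − 14.8) × 18.6 / 3640 = 10535 m³.
Food-to-microorganism ratio F/M = Q S₀ / (V X) = 2270 × 1410 / (10535 × 3640) = 0.08346 d⁻¹.

F/M ≈ 0.0835 d⁻¹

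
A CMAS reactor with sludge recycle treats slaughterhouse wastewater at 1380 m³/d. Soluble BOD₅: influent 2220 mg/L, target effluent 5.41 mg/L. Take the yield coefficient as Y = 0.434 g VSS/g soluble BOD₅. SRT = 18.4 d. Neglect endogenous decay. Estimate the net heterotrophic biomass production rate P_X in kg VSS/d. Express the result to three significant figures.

No decay correction is needed, so Y_obs = Y = 0.434.
Q·(S₀ − S) = 1380 × (2220 − 5.41) × 10⁻³ = 3056 kg/d removed.
So the net sludge growth is P_X = 0.4340 × 3056 = 1326 kg VSS/d.

P_X ≈ 1330 kg VSS/d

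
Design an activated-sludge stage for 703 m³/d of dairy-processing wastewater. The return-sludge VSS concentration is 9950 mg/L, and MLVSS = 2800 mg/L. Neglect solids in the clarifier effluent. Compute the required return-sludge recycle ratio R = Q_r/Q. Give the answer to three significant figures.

R ≈ 0.392

R = Q_r/Q = X/(X_r − X) = 2800 / (9950 − 2800) = 0.3916.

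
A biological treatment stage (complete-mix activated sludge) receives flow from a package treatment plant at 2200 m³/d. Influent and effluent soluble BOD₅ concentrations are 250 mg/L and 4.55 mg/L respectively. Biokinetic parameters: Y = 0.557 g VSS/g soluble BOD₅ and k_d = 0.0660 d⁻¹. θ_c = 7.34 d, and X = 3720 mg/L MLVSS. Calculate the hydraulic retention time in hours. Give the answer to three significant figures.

From the SRT design equation V = Y Q (S₀−S) θ_c / [X (1 + k_d θ_c)] = 0.557 × 2200 × (250 − 4.55) × 7.34 / [3720 × (1 + 0.0660 × 7.34)] = 2.21×10^6 / 5522 = 399.8 m³.
HRT = V/Q = 399.8 m³ / 2200 m³·d⁻¹ = 0.1817 d × 24 = 4.361 h.

τ ≈ 4.36 h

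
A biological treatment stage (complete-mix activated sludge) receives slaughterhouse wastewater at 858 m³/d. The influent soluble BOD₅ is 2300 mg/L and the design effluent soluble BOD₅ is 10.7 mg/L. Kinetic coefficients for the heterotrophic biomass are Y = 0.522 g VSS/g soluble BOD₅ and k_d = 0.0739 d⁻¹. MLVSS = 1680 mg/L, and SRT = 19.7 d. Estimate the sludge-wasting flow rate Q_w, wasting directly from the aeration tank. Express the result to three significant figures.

Q_w ≈ 249 m³/d

Steady-state biomass mass balance: V·X·(1 + k_d·θ_c) = Y·Q·(S₀ − S)·θ_c, so V = 0.522 × 858 × (2300 − 10.7) × 19.7 / [1680 × (1 + 0.0739 × 19.7)] = 2.02×10^7 / 4126 = 4896 m³.
With mixed-liquor wasting, θ_c = V/Q_w, so Q_w = V/θ_c = 4896/19.7 = 248.5 m³/d.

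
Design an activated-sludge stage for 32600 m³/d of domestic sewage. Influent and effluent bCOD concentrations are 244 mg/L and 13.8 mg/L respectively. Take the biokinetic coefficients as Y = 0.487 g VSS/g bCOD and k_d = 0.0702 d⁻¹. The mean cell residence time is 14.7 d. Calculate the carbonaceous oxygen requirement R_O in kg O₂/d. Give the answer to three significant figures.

Correct the yield for decay: Y_obs = Y/(1 + k_d θ_c) = 0.487 / (1 + 0.0702 × 14.7) = 0.487 / 2.032 = 0.2397.
Q·(S₀ − S) = 32600 × (244 − 13.8) × 10⁻³ = 7505 kg/d removed.
Net sludge production P_X = 0.2397 × 7505 = 1799 kg VSS/d.
R_O = Q·(S₀ − S) − 1.42·P_X = 7505 − 1.42 × 1799 = 4950 kg O₂/d.

R_O ≈ 4950 kg O₂/d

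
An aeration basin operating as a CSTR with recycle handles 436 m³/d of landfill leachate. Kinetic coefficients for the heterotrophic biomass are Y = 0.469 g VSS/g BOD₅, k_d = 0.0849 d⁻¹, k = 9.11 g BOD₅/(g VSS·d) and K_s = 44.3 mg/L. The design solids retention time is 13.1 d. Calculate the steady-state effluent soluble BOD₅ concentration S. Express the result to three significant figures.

From the Monod/SRT balance for a CMAS, S = K_s·(1+k_d θ_c)/[θ_c·(Y k − k_d) − 1] = 44.3 × (1 + 0.0849 × 13.1) / [13.1 × (0.469 × 9.11 − 0.0849) − 1] = 93.57 / 53.86 = 1.737 mg/L.

S ≈ 1.74 mg/L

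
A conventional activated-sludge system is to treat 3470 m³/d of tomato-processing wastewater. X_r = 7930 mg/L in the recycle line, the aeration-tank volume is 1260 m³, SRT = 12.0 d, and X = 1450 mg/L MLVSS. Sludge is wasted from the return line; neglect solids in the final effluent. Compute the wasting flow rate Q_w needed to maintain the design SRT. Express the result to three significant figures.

Wasting from the return line (neglecting effluent solids): Q_w = V·X / (θ_c·X_r) = 1260 × 1450 / (12.0 × 7930) = 19.20 m³/d.

Q_w ≈ 19.2 m³/d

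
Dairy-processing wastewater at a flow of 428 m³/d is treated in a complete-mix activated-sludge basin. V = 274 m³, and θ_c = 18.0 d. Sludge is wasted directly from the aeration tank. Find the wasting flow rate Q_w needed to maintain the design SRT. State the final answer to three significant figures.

For wasting at MLVSS concentration, Q_w = V/θ_c = 274.0/18.0 = 15.22 m³/d.

Q_w ≈ 15.2 m³/d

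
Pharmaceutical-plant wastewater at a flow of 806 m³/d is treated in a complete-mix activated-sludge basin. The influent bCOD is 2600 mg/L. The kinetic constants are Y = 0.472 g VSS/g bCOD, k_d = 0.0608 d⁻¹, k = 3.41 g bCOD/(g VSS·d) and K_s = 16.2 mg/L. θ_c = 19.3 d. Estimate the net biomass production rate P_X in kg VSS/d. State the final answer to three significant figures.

Effluent substrate depends only on kinetics and SRT: S = K_s(1 + k_d θ_c) / [θ_c(Yk − k_d) − 1] = 16.2 × (1 + 0.0608 × 19.3) / [19.3 × (0.472 × 3.41 − 0.0608) − 1] = 35.21 / 28.89 = 1.219 mg/L.
Observed yield with endogenous decay: Y_obs = Y / (1 + k_d·θ_c) = 0.472 / (1 + 0.0608 × 19.3) = 0.472 / 2.173 = 0.2172 g VSS/g bCOD.
Substrate removed = Q·(S₀ − S) = 806 m³/d × (2600 − 1.22) g/m³ = 2.09×10^6 g/d = 2095 kg/d.
Net biomass production P_X = Y_obs × Q·(S₀ − S) = 0.2172 × 2095 = 454.9 kg VSS/d.

P_X ≈ 455 kg VSS/d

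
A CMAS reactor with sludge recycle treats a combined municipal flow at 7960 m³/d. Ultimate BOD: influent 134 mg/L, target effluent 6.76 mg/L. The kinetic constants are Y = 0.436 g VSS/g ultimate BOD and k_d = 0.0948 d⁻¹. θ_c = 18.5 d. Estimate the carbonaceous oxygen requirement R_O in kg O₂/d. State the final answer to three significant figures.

R_O ≈ 785 kg O₂/d

The observed yield is Y_obs = Y/(1 + k_d·θ_c) = 0.436 / (1 + 0.0948 × 18.5) = 0.436 / 2.754 = 0.1583 g VSS per g ultimate BOD removed.
Q·(S₀ − S) = 7960 × (134 − 6.76) × 10⁻³ = 1013 kg/d removed.
Net sludge production P_X = 0.1583 × 1013 = 160.4 kg VSS/d.
R_O = Q·(S₀ − S) − 1.42·P_X = 1013 − 1.42 × 160.4 = 785.1 kg O₂/d.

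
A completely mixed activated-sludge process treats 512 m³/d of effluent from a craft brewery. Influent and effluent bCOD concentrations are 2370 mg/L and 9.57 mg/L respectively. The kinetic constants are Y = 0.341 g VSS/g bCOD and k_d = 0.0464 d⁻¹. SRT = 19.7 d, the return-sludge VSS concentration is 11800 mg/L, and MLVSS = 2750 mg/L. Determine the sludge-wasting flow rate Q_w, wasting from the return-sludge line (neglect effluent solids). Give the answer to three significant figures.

Steady-state biomass mass balance: V·X·(1 + k_d·θ_c) = Y·Q·(S₀ − S)·θ_c, so V = 0.341 × 512 × (2370 − 9.57) × 19.7 / [2750 × (1 + 0.0464 × 19.7)] = 8.12×10^6 / 5264 = 1542 m³.
Q_w = (V·X)/(θ_c X_r) = 1542 × 2750 / (19.7 × 11800) = 18.25 m³/d.

Q_w ≈ 18.2 m³/d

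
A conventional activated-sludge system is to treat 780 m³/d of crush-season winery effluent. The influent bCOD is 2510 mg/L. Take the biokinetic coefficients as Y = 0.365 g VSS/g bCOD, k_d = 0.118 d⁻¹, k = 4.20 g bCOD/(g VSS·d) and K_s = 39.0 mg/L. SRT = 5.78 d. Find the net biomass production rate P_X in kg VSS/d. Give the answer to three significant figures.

Effluent substrate depends only on kinetics and SRT: S = K_s(1 + k_d θ_c) / [θ_c(Yk − k_d) − 1] = 39.0 × (1 + 0.118 × 5.78) / [5.78 × (0.365 × 4.20 − 0.118) − 1] = 65.60 / 7.179 = 9.138 mg/L.
Correct the yield for decay: Y_obs = Y/(1 + k_d θ_c) = 0.365 / (1 + 0.118 × 5.78) = 0.365 / 1.682 = 0.2170.
Q·(S₀ − S) = 780 × (2510 − 9.14) × 10⁻³ = 1951 kg/d removed.
Biomass produced: P_X = Y_obs·Q·ΔS = 0.2170 × 1951 ≈ 423.3 kg VSS/d.

P_X ≈ 423 kg VSS/d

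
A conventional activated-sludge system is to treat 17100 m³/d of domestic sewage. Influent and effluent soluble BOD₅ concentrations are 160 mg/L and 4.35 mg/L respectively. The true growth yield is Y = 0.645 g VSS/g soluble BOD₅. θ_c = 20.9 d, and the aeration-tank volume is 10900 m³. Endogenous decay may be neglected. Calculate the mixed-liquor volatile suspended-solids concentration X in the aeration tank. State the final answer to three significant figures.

X ≈ 3290 mg/L

X = Y·Q·ΔS·θ_c / V = 0.645 × 17100 × (160 − 4.35) × 20.9 / 10900 = 3292 mg/L.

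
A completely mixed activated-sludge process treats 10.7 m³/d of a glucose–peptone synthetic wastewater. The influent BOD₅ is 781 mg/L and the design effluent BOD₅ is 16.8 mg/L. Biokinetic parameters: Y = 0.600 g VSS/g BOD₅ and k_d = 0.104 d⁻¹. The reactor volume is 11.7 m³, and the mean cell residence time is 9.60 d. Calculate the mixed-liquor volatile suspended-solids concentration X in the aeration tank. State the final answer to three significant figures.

X ≈ 2010 mg/L

From V·X·(1 + k_d·θ_c) = Y·Q·(S₀ − S)·θ_c: X = 0.600 × 10.7 × (781 − 16.8) × 9.60 / [11.7 × (1 + 0.104 × 9.60)] = 2014 mg/L.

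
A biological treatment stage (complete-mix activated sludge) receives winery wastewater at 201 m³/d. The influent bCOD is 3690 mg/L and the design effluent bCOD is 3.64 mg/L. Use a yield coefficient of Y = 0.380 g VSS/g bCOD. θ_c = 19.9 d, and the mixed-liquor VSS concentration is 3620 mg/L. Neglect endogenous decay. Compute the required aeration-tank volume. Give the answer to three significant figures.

V·X = Y·Q·ΔS·θ_c gives V = 0.380 × 201 × (3690 − 3.64) × 19.9 / 3620 = 1548 m³.

V ≈ 1550 m³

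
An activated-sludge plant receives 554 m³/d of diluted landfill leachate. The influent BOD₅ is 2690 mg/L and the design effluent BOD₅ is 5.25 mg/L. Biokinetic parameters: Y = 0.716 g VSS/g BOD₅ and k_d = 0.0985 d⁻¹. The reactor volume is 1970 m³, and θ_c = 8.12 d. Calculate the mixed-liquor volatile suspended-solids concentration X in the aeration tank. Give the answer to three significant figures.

X ≈ 2440 mg/L

From V·X·(1 + k_d·θ_c) = Y·Q·(S₀ − S)·θ_c: X = 0.716 × 554 × (2690 − 5.25) × 8.12 / [1970 × (1 + 0.0985 × 8.12)] = 2439 mg/L.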